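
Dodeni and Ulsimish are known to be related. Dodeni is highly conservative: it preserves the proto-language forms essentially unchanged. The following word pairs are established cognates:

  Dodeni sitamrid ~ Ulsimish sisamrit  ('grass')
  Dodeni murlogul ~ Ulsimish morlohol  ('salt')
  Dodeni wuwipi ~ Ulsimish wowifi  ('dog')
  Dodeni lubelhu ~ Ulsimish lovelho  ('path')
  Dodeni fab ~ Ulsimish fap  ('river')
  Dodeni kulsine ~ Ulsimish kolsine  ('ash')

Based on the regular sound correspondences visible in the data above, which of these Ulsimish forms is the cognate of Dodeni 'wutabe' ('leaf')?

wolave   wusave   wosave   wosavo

wosave

murlogul ~ morlohol, wuwipi ~ wowifi — Dodeni u corresponds to Ulsimish o after a consonant, before a consonant other than r, m, n, p, b, f, v.
sitamrid ~ sisamrit — Dodeni t corresponds to Ulsimish s between vowels (before a back vowel).
lubelhu ~ lovelho — Dodeni b corresponds to Ulsimish v between vowels (before a front vowel).
Applying these to Dodeni 'wutabe':
  wutabe → wotabe   (u→o after a consonant, before a consonant other than r, m, n, p, b, f, v)
  wotabe → wosabe   (t→s between vowels (before a back vowel))
  wosabe → wosave   (b→v between vowels (before a front vowel))
So the Ulsimish cognate is 'wosave'.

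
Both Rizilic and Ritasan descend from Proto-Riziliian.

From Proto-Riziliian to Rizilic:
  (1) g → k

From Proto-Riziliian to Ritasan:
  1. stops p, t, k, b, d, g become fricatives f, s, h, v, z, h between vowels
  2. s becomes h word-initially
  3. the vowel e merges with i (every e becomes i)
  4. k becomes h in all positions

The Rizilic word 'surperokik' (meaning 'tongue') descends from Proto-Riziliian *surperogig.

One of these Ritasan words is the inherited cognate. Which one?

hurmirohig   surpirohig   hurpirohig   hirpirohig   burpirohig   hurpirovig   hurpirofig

hurpirohig

Ritasan: *surperogig > surperohig > hurperohig > hurpirohig  (by intervocalic lenition, debuccalisation, vowel merger)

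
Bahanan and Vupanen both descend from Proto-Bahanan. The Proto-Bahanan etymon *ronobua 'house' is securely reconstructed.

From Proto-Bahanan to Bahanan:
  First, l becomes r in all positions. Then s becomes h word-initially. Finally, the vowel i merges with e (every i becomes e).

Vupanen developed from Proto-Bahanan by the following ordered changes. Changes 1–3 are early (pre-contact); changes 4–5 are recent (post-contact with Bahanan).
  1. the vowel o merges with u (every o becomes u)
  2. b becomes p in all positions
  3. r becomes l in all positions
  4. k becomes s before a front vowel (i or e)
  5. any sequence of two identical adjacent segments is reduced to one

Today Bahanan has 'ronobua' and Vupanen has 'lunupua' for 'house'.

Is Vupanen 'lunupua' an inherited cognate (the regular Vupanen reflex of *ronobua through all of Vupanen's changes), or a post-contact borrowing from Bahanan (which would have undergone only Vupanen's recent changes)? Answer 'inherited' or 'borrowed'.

inherited

If inherited, *ronobua would pass through all of Vupanen's changes:
Vupanen: *ronobua > runubua > runupua > lunupua  (by vowel merger, unconditioned shift, unconditioned shift)
If borrowed from Bahanan 'ronobua' after the early changes, it would undergo only the recent ones:
  rule 4 (palatalisation): no change (ronobua)
  rule 5 (degemination): no change (ronobua)
  ⇒ as a loan: ronobua
Vupanen 'lunupua' matches the inherited outcome exactly, so it is an inherited cognate, not a loan.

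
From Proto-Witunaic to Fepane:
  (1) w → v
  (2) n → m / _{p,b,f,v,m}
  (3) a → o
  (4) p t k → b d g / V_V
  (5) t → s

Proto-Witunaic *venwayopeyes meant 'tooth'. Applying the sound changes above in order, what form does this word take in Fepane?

Fepane: start from *venwayopeyes.
  rule 1 (unconditioned shift): venwayopeyes → venvayopeyes
  rule 2 (nasal place assimilation): venvayopeyes → vemvayopeyes
  rule 3 (vowel merger): vemvayopeyes → vemvoyopeyes
  rule 4 (intervocalic voicing): vemvoyopeyes → vemvoyobeyes
  rule 5: no change — vemvoyobeyes
  ⇒ Fepane vemvoyobeyes

vemvoyobeyes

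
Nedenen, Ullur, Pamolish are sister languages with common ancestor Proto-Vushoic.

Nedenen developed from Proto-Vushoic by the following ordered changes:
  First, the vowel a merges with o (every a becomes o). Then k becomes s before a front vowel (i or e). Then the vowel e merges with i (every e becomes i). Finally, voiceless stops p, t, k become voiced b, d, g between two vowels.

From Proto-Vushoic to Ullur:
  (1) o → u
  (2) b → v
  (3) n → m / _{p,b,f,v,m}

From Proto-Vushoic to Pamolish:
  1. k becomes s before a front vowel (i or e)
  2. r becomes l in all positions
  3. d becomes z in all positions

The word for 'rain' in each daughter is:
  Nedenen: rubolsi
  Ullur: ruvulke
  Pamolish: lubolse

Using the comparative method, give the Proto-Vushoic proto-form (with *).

Position 3: Nedenen has b, Ullur has v, Pamolish has b. Pamolish preserves b here (none of its changes turn any other segment into b), so the proto-segment is *b.
Position 4: Nedenen has o, Ullur has u, Pamolish has o. Pamolish preserves o here (none of its changes turn any other segment into o), so the proto-segment is *o.
This points to *rubolke. Verify forward in each daughter:
Nedenen: start from *rubolke.
  rule 1: no change — rubolke
  rule 2 (palatalisation): rubolke → rubolse
  rule 3 (vowel merger): rubolse → rubolsi
  rule 4: no change — rubolsi
  ⇒ Nedenen rubolsi
Ullur: *rubolke > rubulke > ruvulke  (by vowel merger, unconditioned shift)
Pamolish: start from *rubolke.
  rule 1 (palatalisation): rubolke → rubolse
  rule 2 (unconditioned shift): rubolse → lubolse
  rule 3: no change — lubolse
  ⇒ Pamolish lubolse
No other proto-form is consistent with every reflex, so the reconstruction is *rubolke.

*rubolke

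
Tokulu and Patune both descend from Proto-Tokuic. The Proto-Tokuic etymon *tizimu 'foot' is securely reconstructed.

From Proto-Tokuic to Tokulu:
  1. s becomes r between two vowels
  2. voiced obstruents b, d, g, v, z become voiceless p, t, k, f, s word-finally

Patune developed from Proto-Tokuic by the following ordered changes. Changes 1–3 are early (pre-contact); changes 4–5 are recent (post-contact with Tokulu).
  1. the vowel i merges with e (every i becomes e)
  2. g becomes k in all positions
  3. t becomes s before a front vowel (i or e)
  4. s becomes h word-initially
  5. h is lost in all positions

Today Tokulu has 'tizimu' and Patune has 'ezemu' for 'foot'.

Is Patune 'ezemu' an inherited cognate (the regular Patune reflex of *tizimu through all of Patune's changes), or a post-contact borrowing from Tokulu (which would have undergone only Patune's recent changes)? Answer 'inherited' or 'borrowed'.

inherited

If inherited, *tizimu would pass through all of Patune's changes:
Patune: *tizimu > tezemu > sezemu > hezemu > ezemu  (by vowel merger, palatalisation, debuccalisation, h-loss)
If borrowed from Tokulu 'tizimu' after the early changes, it would undergo only the recent ones:
  rule 4 (debuccalisation): no change (tizimu)
  rule 5 (h-loss): no change (tizimu)
  ⇒ as a loan: tizimu
Patune 'ezemu' matches the inherited outcome exactly, so it is an inherited cognate, not a loan.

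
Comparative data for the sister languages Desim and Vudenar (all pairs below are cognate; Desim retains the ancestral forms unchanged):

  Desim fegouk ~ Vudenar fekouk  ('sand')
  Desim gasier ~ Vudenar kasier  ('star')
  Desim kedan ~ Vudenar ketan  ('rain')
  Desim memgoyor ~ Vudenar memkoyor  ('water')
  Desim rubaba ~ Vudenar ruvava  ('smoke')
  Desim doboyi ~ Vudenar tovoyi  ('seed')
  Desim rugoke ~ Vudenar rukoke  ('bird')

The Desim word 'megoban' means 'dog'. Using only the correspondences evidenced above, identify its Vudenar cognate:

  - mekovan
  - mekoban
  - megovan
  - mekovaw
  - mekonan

fegouk ~ fekouk, rugoke ~ rukoke — Desim g corresponds to Vudenar k between vowels (before a back vowel).
rubaba ~ ruvava — Desim b corresponds to Vudenar v between vowels (before a back vowel).
Applying these to Desim 'megoban':
  megoban → mekoban   (g→k between vowels (before a back vowel))
  mekoban → mekovan   (b→v between vowels (before a back vowel))
So the Vudenar cognate is 'mekovan'.

mekovan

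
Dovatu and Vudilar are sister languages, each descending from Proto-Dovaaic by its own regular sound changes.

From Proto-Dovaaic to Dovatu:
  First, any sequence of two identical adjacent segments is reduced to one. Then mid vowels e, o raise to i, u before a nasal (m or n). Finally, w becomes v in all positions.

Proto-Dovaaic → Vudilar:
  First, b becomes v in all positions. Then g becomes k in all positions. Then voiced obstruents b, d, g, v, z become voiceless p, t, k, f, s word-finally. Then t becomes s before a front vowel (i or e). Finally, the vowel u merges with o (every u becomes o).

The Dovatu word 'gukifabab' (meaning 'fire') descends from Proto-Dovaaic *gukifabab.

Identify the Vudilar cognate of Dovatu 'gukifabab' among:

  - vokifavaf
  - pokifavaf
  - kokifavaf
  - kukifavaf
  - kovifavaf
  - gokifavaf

Vudilar: *gukifabab
  gukifabab → gukifavav   [unconditioned shift]
  gukifavav → kukifavav   [unconditioned shift]
  kukifavav → kukifavaf   [final devoicing]
  kukifavaf (rule 4 does not apply)
  kukifavaf → kokifavaf   [vowel merger]
  giving Vudilar kokifavaf.
Among the options, 'kokifavaf' alone shows every Vudilar change applied in order.

kokifavaf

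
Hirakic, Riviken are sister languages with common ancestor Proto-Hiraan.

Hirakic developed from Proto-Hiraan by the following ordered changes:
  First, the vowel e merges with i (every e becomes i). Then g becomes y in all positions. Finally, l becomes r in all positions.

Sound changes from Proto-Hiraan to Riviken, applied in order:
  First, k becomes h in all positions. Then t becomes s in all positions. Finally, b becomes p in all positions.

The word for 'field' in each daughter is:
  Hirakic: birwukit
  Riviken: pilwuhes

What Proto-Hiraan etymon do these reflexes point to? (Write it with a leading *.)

Position 6: Hirakic has k, Riviken has h. Hirakic preserves k here (none of its changes turn any other segment into k), so the proto-segment is *k.
Position 1: Hirakic has b, Riviken has p. Hirakic preserves b here (none of its changes turn any other segment into b), so the proto-segment is *b.
Continuing position by position gives *bilwuket; check it forward:
Hirakic: start from *bilwuket.
  rule 1 (vowel merger): bilwuket → bilwukit
  rule 2: no change — bilwukit
  rule 3 (unconditioned shift): bilwukit → birwukit
  ⇒ Hirakic birwukit
Riviken: start from *bilwuket.
  rule 1 (unconditioned shift): bilwuket → bilwuhet
  rule 2 (unconditioned shift): bilwuhet → bilwuhes
  rule 3 (unconditioned shift): bilwuhes → pilwuhes
  ⇒ Riviken pilwuhes
Only *bilwuket yields all of Hirakic birwukit, Riviken pilwuhes.

*bilwuket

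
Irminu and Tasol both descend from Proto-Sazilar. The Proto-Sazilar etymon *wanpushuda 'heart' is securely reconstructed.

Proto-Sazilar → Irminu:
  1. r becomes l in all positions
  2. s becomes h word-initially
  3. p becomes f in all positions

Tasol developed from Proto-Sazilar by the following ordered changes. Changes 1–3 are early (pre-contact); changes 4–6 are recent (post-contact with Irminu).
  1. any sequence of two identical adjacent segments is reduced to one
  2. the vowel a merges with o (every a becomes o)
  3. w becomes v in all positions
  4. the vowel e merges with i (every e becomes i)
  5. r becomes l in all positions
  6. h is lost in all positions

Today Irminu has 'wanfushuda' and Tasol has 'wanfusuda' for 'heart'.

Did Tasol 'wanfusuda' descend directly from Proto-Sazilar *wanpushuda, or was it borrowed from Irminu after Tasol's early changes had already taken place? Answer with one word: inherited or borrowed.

If inherited, *wanpushuda would pass through all of Tasol's changes:
Tasol: start from *wanpushuda.
  rule 1: no change — wanpushuda
  rule 2 (vowel merger): wanpushuda → wonpushudo
  rule 3 (unconditioned shift): wonpushudo → vonpushudo
  rule 4: no change — vonpushudo
  rule 5: no change — vonpushudo
  rule 6 (h-loss): vonpushudo → vonpusudo
  ⇒ Tasol vonpusudo
If borrowed from Irminu 'wanfushuda' after the early changes, it would undergo only the recent ones:
  rule 4 (vowel merger): no change (wanfushuda)
  rule 5 (unconditioned shift): no change (wanfushuda)
  rule 6 (h-loss): wanfushuda → wanfusuda
  ⇒ as a loan: wanfusuda
Tasol 'wanfusuda' matches the loan outcome 'wanfusuda', not the inherited 'vonpusudo' — it skipped the early Tasol changes, so it was borrowed from Irminu.

borrowed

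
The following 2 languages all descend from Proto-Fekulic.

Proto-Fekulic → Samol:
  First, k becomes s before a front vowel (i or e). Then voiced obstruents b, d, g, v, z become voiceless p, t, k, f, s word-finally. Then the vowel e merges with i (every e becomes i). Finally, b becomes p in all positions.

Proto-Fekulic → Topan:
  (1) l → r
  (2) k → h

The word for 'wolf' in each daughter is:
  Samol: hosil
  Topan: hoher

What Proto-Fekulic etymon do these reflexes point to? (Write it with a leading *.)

*hokel

Position 4: Samol has i, Topan has e. Topan preserves e here (none of its changes turn any other segment into e), so the proto-segment is *e.
Position 3: Samol has s, Topan has h. Taking the neighbouring segments as reconstructed: Samol s could go back to *k or *s; Topan h could go back to *k or *h — the one source consistent with every daughter is *k.
Position 5: Samol has l, Topan has r. Samol preserves l here (none of its changes turn any other segment into l), so the proto-segment is *l.
Verify the candidate proto-form against each daughter:
Samol: start from *hokel.
  rule 1 (palatalisation): hokel → hosel
  rule 2: no change — hosel
  rule 3 (vowel merger): hosel → hosil
  rule 4: no change — hosil
  ⇒ Samol hosil
Topan: *hokel
  hokel → hoker   [unconditioned shift]
  hoker → hoher   [unconditioned shift]
  giving Topan hoher.
*hokel is the unique common source.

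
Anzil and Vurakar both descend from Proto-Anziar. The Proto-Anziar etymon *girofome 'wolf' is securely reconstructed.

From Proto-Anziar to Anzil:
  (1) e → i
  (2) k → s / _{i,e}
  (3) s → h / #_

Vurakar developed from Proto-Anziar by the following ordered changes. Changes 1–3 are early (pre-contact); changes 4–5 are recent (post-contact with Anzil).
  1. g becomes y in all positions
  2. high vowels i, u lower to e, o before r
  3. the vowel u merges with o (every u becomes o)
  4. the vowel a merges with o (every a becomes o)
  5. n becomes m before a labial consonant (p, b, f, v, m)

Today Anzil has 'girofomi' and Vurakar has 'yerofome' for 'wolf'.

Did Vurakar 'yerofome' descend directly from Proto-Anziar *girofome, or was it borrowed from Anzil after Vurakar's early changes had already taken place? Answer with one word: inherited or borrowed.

inherited

If inherited, *girofome would pass through all of Vurakar's changes:
Vurakar: *girofome > yirofome > yerofome  (by unconditioned shift, pre-rhotic lowering)
If borrowed from Anzil 'girofomi' after the early changes, it would undergo only the recent ones:
  rule 4 (vowel merger): no change (girofomi)
  rule 5 (nasal place assimilation): no change (girofomi)
  ⇒ as a loan: girofomi
Vurakar 'yerofome' matches the inherited outcome exactly, so it is an inherited cognate, not a loan.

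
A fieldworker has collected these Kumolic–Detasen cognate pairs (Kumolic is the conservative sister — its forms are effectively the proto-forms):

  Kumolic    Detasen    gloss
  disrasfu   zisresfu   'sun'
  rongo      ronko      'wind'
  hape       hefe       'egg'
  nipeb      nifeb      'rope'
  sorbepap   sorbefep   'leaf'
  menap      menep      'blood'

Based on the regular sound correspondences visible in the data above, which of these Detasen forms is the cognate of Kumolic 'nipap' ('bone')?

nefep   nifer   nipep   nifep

sorbepap ~ sorbefep — Kumolic p corresponds to Detasen f between vowels (before a back vowel).
hape ~ hefe, sorbepap ~ sorbefep — Kumolic a corresponds to Detasen e after a consonant, before a labial obstruent.
Applying these to Kumolic 'nipap':
  nipap → nifap   (p→f between vowels (before a back vowel))
  nifap → nifep   (a→e after a consonant, before a labial obstruent)
So the Detasen cognate is 'nifep'.

nifep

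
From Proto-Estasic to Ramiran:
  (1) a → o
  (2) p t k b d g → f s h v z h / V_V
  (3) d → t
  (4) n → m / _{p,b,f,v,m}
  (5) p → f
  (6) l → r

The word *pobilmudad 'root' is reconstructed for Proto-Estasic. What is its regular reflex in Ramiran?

fovirmuzot

Ramiran: start from *pobilmudad.
  rule 1 (vowel merger): pobilmudad → pobilmudod
  rule 2 (intervocalic lenition): pobilmudod → povilmuzod
  rule 3 (unconditioned shift): povilmuzod → povilmuzot
  rule 4: no change — povilmuzot
  rule 5 (unconditioned shift): povilmuzot → fovilmuzot
  rule 6 (unconditioned shift): fovilmuzot → fovirmuzot
  ⇒ Ramiran fovirmuzot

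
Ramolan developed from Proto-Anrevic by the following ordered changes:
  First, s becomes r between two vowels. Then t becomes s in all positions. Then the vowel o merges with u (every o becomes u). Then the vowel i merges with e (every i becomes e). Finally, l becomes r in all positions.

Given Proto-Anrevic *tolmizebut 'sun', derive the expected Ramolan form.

Ramolan: *tolmizebut
  tolmizebut (rule 1 does not apply)
  tolmizebut → solmizebus   [unconditioned shift]
  solmizebus → sulmizebus   [vowel merger]
  sulmizebus → sulmezebus   [vowel merger]
  sulmezebus → surmezebus   [unconditioned shift]
  giving Ramolan surmezebus.

surmezebus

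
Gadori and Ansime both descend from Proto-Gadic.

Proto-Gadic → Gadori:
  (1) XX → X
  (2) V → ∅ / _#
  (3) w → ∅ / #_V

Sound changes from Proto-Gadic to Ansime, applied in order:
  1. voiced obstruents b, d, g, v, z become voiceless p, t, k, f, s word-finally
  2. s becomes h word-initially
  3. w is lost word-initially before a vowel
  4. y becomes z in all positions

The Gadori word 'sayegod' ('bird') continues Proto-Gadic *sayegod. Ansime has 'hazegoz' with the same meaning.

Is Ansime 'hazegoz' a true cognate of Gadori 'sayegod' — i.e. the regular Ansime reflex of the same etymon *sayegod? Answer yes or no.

no

Derive the expected Ansime reflex of *sayegod:
Ansime: start from *sayegod.
  rule 1 (final devoicing): sayegod → sayegot
  rule 2 (debuccalisation): sayegot → hayegot
  rule 3: no change — hayegot
  rule 4 (unconditioned shift): hayegot → hazegot
  ⇒ Ansime hazegot
The regular Ansime reflex would be 'hazegot', but the attested form is 'hazegoz'. The correspondence is irregular, so they are not cognates (the Ansime form has a different source).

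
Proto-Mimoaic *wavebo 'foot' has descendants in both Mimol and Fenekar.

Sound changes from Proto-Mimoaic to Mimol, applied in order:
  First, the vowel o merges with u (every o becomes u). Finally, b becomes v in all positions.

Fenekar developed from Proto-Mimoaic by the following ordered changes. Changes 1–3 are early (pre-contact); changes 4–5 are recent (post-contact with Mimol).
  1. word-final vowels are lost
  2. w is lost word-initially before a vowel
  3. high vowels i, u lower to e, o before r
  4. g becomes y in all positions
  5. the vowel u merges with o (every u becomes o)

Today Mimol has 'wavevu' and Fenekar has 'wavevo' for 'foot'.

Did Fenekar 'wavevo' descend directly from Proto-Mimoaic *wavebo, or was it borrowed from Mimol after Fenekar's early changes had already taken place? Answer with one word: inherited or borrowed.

borrowed

If inherited, *wavebo would pass through all of Fenekar's changes:
Fenekar: *wavebo
  wavebo → waveb   [apocope]
  waveb → aveb   [glide loss]
  aveb (rule 3 does not apply)
  aveb (rule 4 does not apply)
  aveb (rule 5 does not apply)
  giving Fenekar aveb.
If borrowed from Mimol 'wavevu' after the early changes, it would undergo only the recent ones:
  rule 4 (unconditioned shift): no change (wavevu)
  rule 5 (vowel merger): wavevu → wavevo
  ⇒ as a loan: wavevo
Fenekar 'wavevo' matches the loan outcome 'wavevo', not the inherited 'aveb' — it skipped the early Fenekar changes, so it was borrowed from Mimol.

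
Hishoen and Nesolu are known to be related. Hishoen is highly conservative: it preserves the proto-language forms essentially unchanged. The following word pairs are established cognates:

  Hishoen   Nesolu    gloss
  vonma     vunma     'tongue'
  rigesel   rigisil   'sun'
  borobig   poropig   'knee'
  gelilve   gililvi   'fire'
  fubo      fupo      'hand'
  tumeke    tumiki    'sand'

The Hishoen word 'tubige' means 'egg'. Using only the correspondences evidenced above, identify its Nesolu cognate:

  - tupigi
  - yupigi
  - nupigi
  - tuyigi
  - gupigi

borobig ~ poropig — Hishoen b corresponds to Nesolu p between vowels (before a front vowel).
gelilve ~ gililvi, tumeke ~ tumiki — Hishoen e corresponds to Nesolu i word-finally.
Applying these to Hishoen 'tubige':
  tubige → tupige   (b→p between vowels (before a front vowel))
  tupige → tupigi   (e→i word-finally)
So the Nesolu cognate is 'tupigi'.

tupigi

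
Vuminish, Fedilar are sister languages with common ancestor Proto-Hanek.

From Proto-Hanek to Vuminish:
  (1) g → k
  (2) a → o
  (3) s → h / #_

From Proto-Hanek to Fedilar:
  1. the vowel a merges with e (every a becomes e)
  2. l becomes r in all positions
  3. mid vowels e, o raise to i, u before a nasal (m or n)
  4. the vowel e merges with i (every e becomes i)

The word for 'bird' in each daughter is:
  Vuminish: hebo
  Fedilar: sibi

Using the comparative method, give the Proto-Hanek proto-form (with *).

*seba

Position 4: Vuminish has o, Fedilar has i. Taking the neighbouring segments as reconstructed: Vuminish o could go back to *a or *o; Fedilar i could go back to *a or *e or *i — the one source consistent with every daughter is *a.
Position 2: Vuminish has e, Fedilar has i. Vuminish preserves e here (none of its changes turn any other segment into e), so the proto-segment is *e.
Continuing position by position gives *seba; check it forward:
Vuminish: *seba > sebo > hebo  (by vowel merger, debuccalisation)
Fedilar: start from *seba.
  rule 1 (vowel merger): seba → sebe
  rule 2: no change — sebe
  rule 3: no change — sebe
  rule 4 (vowel merger): sebe → sibi
  ⇒ Fedilar sibi
No other proto-form is consistent with every reflex, so the reconstruction is *seba.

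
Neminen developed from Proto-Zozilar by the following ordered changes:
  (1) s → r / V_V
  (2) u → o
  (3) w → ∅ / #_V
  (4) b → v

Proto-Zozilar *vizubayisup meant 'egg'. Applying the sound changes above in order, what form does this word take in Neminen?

vizovayirop

Neminen: *vizubayisup > vizubayirup > vizobayirop > vizovayirop  (by rhotacism, vowel merger, unconditioned shift)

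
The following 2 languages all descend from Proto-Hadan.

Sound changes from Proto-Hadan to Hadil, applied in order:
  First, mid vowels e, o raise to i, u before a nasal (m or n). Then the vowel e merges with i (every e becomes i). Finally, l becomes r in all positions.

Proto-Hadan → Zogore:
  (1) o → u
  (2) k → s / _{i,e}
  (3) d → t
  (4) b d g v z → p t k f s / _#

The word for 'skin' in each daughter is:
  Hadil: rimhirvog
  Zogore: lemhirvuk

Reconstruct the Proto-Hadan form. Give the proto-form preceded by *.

*lemhirvog

Position 8: Hadil has o, Zogore has u. Hadil preserves o here (none of its changes turn any other segment into o), so the proto-segment is *o.
Position 1: Hadil has r, Zogore has l. Zogore preserves l here (none of its changes turn any other segment into l), so the proto-segment is *l.
Verify the candidate proto-form against each daughter:
Hadil: *lemhirvog
  lemhirvog → limhirvog   [pre-nasal raising]
  limhirvog (rule 2 does not apply)
  limhirvog → rimhirvog   [unconditioned shift]
  giving Hadil rimhirvog.
Zogore: *lemhirvog
  lemhirvog → lemhirvug   [vowel merger]
  lemhirvug (rule 2 does not apply)
  lemhirvug (rule 3 does not apply)
  lemhirvug → lemhirvuk   [final devoicing]
  giving Zogore lemhirvuk.
*lemhirvog is the unique common source.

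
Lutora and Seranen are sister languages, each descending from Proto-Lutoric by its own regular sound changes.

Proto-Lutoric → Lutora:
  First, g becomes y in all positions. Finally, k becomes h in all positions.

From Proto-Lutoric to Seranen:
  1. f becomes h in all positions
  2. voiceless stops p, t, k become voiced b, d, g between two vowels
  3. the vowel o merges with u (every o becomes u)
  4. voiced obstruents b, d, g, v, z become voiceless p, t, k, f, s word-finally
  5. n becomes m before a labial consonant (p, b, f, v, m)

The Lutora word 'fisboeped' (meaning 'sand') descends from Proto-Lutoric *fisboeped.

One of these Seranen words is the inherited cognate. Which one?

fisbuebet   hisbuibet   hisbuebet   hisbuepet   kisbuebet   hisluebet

Seranen: start from *fisboeped.
  rule 1 (unconditioned shift): fisboeped → hisboeped
  rule 2 (intervocalic voicing): hisboeped → hisboebed
  rule 3 (vowel merger): hisboebed → hisbuebed
  rule 4 (final devoicing): hisbuebed → hisbuebet
  rule 5: no change — hisbuebet
  ⇒ Seranen hisbuebet

hisbuebet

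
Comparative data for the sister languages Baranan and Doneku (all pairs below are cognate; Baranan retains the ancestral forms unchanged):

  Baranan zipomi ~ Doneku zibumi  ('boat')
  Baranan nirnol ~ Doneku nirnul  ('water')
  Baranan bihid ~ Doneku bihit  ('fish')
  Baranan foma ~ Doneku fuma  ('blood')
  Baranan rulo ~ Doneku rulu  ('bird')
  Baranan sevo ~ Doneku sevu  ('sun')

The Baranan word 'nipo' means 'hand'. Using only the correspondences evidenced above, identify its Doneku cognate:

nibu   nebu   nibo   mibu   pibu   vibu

nibu

zipomi ~ zibumi — Baranan p corresponds to Doneku b between vowels (before a back vowel).
rulo ~ rulu, sevo ~ sevu — Baranan o corresponds to Doneku u word-finally.
Applying these to Baranan 'nipo':
  nipo → nibo   (p→b between vowels (before a back vowel))
  nibo → nibu   (o→u word-finally)
So the Doneku cognate is 'nibu'.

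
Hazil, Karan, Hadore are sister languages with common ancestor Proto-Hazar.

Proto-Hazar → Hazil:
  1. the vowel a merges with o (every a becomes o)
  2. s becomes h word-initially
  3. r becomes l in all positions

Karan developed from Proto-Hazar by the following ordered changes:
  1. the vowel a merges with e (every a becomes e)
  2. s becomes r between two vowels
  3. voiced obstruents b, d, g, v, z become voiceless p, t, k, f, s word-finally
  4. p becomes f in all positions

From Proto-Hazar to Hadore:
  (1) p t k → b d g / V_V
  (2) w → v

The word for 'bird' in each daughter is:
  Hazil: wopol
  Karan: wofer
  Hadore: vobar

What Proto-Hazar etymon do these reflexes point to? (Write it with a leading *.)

*wopar

Position 3: Hazil has p, Karan has f, Hadore has b. Hazil preserves p here (none of its changes turn any other segment into p), so the proto-segment is *p.
Position 1: Hazil has w, Karan has w, Hadore has v. Hazil preserves w here (none of its changes turn any other segment into w), so the proto-segment is *w.
Position 4: Hazil has o, Karan has e, Hadore has a. Hadore preserves a here (none of its changes turn any other segment into a), so the proto-segment is *a.
Verify the candidate proto-form against each daughter:
Hazil: start from *wopar.
  rule 1 (vowel merger): wopar → wopor
  rule 2: no change — wopor
  rule 3 (unconditioned shift): wopor → wopol
  ⇒ Hazil wopol
Karan: *wopar > woper > wofer  (by vowel merger, unconditioned shift)
Hadore: start from *wopar.
  rule 1 (intervocalic voicing): wopar → wobar
  rule 2 (unconditioned shift): wobar → vobar
  ⇒ Hadore vobar
Only *wopar yields all of Hazil wopol, Karan wofer, Hadore vobar.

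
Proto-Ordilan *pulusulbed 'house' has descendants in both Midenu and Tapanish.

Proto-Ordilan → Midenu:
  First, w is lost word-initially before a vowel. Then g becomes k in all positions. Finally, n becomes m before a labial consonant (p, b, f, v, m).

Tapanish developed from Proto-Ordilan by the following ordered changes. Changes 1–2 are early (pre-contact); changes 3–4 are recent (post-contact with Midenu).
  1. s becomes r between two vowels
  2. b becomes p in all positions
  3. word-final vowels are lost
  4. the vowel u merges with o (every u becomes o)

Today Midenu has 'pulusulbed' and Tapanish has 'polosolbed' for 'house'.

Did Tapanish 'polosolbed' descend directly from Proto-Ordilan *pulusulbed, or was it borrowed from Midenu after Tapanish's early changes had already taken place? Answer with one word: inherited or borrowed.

borrowed

If inherited, *pulusulbed would pass through all of Tapanish's changes:
Tapanish: *pulusulbed
  pulusulbed → pulurulbed   [rhotacism]
  pulurulbed → pulurulped   [unconditioned shift]
  pulurulped (rule 3 does not apply)
  pulurulped → polorolped   [vowel merger]
  giving Tapanish polorolped.
If borrowed from Midenu 'pulusulbed' after the early changes, it would undergo only the recent ones:
  rule 3 (apocope): no change (pulusulbed)
  rule 4 (vowel merger): pulusulbed → polosolbed
  ⇒ as a loan: polosolbed
Tapanish 'polosolbed' matches the loan outcome 'polosolbed', not the inherited 'polorolped' — it skipped the early Tapanish changes, so it was borrowed from Midenu.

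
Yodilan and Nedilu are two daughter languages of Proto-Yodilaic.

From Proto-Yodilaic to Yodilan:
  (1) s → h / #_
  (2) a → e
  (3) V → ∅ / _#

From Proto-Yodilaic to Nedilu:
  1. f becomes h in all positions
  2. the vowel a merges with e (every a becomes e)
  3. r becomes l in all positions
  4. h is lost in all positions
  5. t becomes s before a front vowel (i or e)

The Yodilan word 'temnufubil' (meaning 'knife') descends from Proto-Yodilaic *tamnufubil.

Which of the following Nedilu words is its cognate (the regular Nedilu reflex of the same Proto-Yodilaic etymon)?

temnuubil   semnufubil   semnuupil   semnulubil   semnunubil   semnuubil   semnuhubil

semnuubil

Nedilu: start from *tamnufubil.
  rule 1 (unconditioned shift): tamnufubil → tamnuhubil
  rule 2 (vowel merger): tamnuhubil → temnuhubil
  rule 3: no change — temnuhubil
  rule 4 (h-loss): temnuhubil → temnuubil
  rule 5 (palatalisation): temnuubil → semnuubil
  ⇒ Nedilu semnuubil
Only 'semnuubil' matches the regular Nedilu development of *tamnufubil.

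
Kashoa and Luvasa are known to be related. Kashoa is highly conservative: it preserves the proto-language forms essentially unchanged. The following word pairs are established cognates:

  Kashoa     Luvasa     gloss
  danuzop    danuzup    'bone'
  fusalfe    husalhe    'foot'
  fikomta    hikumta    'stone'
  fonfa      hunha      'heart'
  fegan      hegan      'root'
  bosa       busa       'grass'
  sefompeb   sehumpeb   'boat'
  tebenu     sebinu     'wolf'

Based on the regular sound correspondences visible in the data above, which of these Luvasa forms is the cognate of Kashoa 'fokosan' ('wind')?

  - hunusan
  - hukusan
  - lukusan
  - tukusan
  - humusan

fonfa ~ hunha — Kashoa f corresponds to Luvasa h word-initially before a back vowel.
bosa ~ busa — Kashoa o corresponds to Luvasa u after a consonant, before a consonant other than r, m, n, p, b, f, v.
Applying these to Kashoa 'fokosan':
  fokosan → hokosan   (f→h word-initially before a back vowel)
  hokosan → hukosan   (o→u after a consonant, before a consonant other than r, m, n, p, b, f, v)
  hukosan → hukusan   (o→u after a consonant, before a consonant other than r, m, n, p, b, f, v)
So the Luvasa cognate is 'hukusan'.

hukusan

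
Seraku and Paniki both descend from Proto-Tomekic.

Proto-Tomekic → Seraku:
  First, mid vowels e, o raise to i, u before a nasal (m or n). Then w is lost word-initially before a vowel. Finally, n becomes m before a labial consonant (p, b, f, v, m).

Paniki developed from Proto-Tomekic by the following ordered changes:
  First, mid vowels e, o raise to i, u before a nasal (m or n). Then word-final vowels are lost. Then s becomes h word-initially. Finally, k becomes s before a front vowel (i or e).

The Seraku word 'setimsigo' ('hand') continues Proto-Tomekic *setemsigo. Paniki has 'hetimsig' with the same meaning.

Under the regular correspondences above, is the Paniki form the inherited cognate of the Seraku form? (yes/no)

Derive the expected Paniki reflex of *setemsigo:
Paniki: *setemsigo
  setemsigo → setimsigo   [pre-nasal raising]
  setimsigo → setimsig   [apocope]
  setimsig → hetimsig   [debuccalisation]
  hetimsig (rule 4 does not apply)
  giving Paniki hetimsig.
Paniki 'hetimsig' matches the regular reflex exactly, so the pair is cognate.

yes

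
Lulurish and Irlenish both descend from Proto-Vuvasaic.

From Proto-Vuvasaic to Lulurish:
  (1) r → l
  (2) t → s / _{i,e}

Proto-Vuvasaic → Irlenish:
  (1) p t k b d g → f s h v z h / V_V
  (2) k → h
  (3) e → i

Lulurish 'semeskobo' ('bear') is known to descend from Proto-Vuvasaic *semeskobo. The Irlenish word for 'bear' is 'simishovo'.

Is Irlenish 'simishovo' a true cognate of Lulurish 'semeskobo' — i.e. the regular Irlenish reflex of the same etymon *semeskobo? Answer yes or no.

yes

Derive the expected Irlenish reflex of *semeskobo:
Irlenish: *semeskobo
  semeskobo → semeskovo   [intervocalic lenition]
  semeskovo → semeshovo   [unconditioned shift]
  semeshovo → simishovo   [vowel merger]
  giving Irlenish simishovo.
Irlenish 'simishovo' matches the regular reflex exactly, so the pair is cognate.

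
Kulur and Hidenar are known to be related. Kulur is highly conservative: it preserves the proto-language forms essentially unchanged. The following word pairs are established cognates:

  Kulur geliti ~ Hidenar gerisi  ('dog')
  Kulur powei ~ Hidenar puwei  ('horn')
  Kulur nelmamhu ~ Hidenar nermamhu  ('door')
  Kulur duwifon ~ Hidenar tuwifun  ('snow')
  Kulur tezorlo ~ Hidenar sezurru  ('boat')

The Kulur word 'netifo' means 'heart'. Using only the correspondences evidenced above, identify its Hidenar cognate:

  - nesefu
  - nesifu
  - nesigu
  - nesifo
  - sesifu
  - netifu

nesifu

geliti ~ gerisi — Kulur t corresponds to Hidenar s between vowels (before a front vowel).
tezorlo ~ sezurru — Kulur o corresponds to Hidenar u word-finally.
Applying these to Kulur 'netifo':
  netifo → nesifo   (t→s between vowels (before a front vowel))
  nesifo → nesifu   (o→u word-finally)
So the Hidenar cognate is 'nesifu'.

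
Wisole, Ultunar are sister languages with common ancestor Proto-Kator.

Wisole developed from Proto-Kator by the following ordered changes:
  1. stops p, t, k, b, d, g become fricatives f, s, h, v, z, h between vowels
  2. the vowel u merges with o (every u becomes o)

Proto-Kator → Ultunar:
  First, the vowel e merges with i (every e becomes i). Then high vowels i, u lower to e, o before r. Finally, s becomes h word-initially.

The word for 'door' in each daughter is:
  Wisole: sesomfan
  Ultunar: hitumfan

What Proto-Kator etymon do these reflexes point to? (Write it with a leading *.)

Position 1: Wisole has s, Ultunar has h. Taking the neighbouring segments as reconstructed: Wisole s can only go back to *s; Ultunar h could go back to *s or *h — the one source consistent with every daughter is *s.
Position 4: Wisole has o, Ultunar has u. Ultunar preserves u here (none of its changes turn any other segment into u), so the proto-segment is *u.
Position 3: Wisole has s, Ultunar has t. Ultunar preserves t here (none of its changes turn any other segment into t), so the proto-segment is *t.
This points to *setumfan. Verify forward in each daughter:
Wisole: *setumfan
  setumfan → sesumfan   [intervocalic lenition]
  sesumfan → sesomfan   [vowel merger]
  giving Wisole sesomfan.
Ultunar: *setumfan > situmfan > hitumfan  (by vowel merger, debuccalisation)
No other proto-form is consistent with every reflex, so the reconstruction is *setumfan.

*setumfan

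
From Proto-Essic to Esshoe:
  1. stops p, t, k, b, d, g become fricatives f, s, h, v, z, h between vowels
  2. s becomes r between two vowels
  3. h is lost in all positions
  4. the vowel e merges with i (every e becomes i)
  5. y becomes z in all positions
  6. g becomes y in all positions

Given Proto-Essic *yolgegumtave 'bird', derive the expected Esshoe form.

Esshoe: *yolgegumtave > yolgehumtave > yolgeumtave > yolgiumtavi > zolgiumtavi > zolyiumtavi  (by intervocalic lenition, h-loss, vowel merger, unconditioned shift, unconditioned shift)

zolyiumtavi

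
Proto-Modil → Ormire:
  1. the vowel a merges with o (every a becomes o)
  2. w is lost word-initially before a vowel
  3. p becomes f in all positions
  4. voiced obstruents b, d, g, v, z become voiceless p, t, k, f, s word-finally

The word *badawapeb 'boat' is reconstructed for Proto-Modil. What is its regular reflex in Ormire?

bodowofep

Ormire: start from *badawapeb.
  rule 1 (vowel merger): badawapeb → bodowopeb
  rule 2: no change — bodowopeb
  rule 3 (unconditioned shift): bodowopeb → bodowofeb
  rule 4 (final devoicing): bodowofeb → bodowofep
  ⇒ Ormire bodowofep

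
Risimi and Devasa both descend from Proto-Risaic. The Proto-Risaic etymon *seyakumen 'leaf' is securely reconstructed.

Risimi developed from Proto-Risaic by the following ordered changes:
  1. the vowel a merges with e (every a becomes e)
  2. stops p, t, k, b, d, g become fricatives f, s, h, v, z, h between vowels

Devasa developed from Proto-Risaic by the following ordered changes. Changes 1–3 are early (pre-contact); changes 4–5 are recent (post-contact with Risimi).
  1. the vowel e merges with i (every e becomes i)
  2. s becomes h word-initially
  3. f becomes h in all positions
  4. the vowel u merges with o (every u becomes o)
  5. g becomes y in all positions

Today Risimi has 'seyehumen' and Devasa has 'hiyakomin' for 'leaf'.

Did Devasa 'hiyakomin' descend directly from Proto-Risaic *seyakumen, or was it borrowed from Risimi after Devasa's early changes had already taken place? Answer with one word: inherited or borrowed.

If inherited, *seyakumen would pass through all of Devasa's changes:
Devasa: *seyakumen > siyakumin > hiyakumin > hiyakomin  (by vowel merger, debuccalisation, vowel merger)
If borrowed from Risimi 'seyehumen' after the early changes, it would undergo only the recent ones:
  rule 4 (vowel merger): seyehumen → seyehomen
  rule 5 (unconditioned shift): no change (seyehomen)
  ⇒ as a loan: seyehomen
Devasa 'hiyakomin' matches the inherited outcome exactly, so it is an inherited cognate, not a loan.

inherited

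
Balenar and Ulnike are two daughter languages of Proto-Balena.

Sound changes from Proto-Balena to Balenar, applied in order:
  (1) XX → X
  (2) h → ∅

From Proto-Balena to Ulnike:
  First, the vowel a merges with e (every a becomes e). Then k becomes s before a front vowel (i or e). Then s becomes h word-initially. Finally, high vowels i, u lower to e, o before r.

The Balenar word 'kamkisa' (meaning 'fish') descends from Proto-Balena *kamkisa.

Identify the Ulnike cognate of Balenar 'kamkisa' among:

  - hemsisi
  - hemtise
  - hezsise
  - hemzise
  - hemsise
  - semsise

hemsise

Ulnike: start from *kamkisa.
  rule 1 (vowel merger): kamkisa → kemkise
  rule 2 (palatalisation): kemkise → semsise
  rule 3 (debuccalisation): semsise → hemsise
  rule 4: no change — hemsise
  ⇒ Ulnike hemsise
Among the options, 'hemsise' alone shows every Ulnike change applied in order.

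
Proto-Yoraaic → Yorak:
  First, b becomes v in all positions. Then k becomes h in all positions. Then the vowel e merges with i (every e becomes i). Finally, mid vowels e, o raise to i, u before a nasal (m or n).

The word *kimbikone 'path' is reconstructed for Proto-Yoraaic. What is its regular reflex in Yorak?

himvihuni

Yorak: *kimbikone > kimvikone > himvihone > himvihoni > himvihuni  (by unconditioned shift, unconditioned shift, vowel merger, pre-nasal raising)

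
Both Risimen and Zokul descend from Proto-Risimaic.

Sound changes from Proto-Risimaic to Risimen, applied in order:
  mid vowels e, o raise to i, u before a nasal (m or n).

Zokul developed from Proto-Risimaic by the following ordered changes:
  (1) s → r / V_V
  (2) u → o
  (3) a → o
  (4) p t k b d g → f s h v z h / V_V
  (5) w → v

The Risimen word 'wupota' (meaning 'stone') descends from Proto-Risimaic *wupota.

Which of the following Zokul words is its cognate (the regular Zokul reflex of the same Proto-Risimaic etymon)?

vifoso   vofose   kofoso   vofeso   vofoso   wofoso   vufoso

Zokul: *wupota
  wupota (rule 1 does not apply)
  wupota → wopota   [vowel merger]
  wopota → wopoto   [vowel merger]
  wopoto → wofoso   [intervocalic lenition]
  wofoso → vofoso   [unconditioned shift]
  giving Zokul vofoso.
Among the options, 'vofoso' alone shows every Zokul change applied in order.

vofoso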